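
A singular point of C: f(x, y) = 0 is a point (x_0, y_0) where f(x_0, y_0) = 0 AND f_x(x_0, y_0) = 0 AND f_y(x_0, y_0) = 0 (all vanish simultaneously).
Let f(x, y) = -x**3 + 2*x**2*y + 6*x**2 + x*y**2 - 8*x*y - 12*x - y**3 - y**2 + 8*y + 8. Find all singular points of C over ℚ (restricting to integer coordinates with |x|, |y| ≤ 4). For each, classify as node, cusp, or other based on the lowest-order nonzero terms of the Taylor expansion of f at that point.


Singular points: {(2, 0)}; classification: cusp.

Compute partial derivatives:
  f_x = -3*x**2 + 4*x*y + 12*x + y**2 - 8*y - 12.
  f_y = 2*x**2 + 2*x*y - 8*x - 3*y**2 - 2*y + 8.
Scan x_0 ∈ {−4, ..., 4}. For each x_0, f_y(x_0, y) is a polynomial in y; find its integer roots y ∈ {−4, ..., 4}, then test f_x and f at those candidates.
  x = -4: f_y(-4, y) = -3*y**2 - 10*y + 72; no integer root y with |y| ≤ 4.
  x = -3: f_y(-3, y) = -3*y**2 - 8*y + 50; no integer root y with |y| ≤ 4.
  x = -2: f_y(-2, y) = -3*y**2 - 6*y + 32; no integer root y with |y| ≤ 4.
  x = -1: f_y(-1, y) = -3*y**2 - 4*y + 18; no integer root y with |y| ≤ 4.
  x = 0: f_y(0, y) = -3*y**2 - 2*y + 8; vanishes at y ∈ {-2}. (0, -2): f_x = 8 ≠ 0.
  x = 1: f_y(1, y) = 2 - 3*y**2; no integer root y with |y| ≤ 4.
  x = 2: f_y(2, y) = -3*y**2 + 2*y; vanishes at y ∈ {0}. (2, 0): f_x = 0, f = 0 — SINGULAR.
  x = 3: f_y(3, y) = -3*y**2 + 4*y + 2; no integer root y with |y| ≤ 4.
  x = 4: f_y(4, y) = -3*y**2 + 6*y + 8; no integer root y with |y| ≤ 4.
Only singular point on the grid: (2, 0).
Classify: substitute x = 2 + u, y = 0 + v and expand: f = -u**3 + 2*u**2*v + u*v**2 - v**3 + v**2.
No constant or linear terms (consistent with a singular point). Quadratic part: v**2. Cubic part: -u**3 + 2*u**2*v + u*v**2 - v**3.
The quadratic part v**2 is a perfect square, so there is a single (double) tangent line v = 0, i.e. y = 0. Restricting the cubic part to that line (v = 0) leaves -u**3 ≠ 0, so f is not divisible by v and the branch is v² ≈ u**3 to lowest order — this is a cusp.
Classification: cusp.


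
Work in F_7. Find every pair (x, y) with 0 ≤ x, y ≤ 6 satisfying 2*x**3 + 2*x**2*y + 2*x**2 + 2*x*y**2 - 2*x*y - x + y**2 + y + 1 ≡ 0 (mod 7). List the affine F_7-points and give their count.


Affine F_7-points: {(0, 2), (0, 4), (1, 4), (1, 5), (3, 0), (5, 3), (5, 6)}; count = 7.

For each of the 49 pairs (x, y) ∈ F_7², evaluate f(x, y) mod 7. Record the zeros.
  x = 0: [0↦1, 1↦3, 2↦0, 3↦6, 4↦0, 5↦3, 6↦1]  zeros at y ∈ {2, 4}
  x = 1: [0↦4, 1↦1, 2↦4, 3↦6, 4↦0, 5↦0, 6↦6]  zeros at y ∈ {4, 5}
  x = 2: [0↦2, 1↦5, 2↦4, 3↦6, 4↦4, 5↦5, 6↦2]  zeros at y ∈ ∅
  x = 3: [0↦0, 1↦6, 2↦5, 3↦4, 4↦3, 5↦2, 6↦1]  zeros at y ∈ {0}
  x = 4: [0↦3, 1↦2, 2↦5, 3↦5, 4↦2, 5↦3, 6↦1]  zeros at y ∈ ∅
  x = 5: [0↦2, 1↦5, 2↦2, 3↦0, 4↦6, 5↦6, 6↦0]  zeros at y ∈ {3, 6}
  x = 6: [0↦2, 1↦6, 2↦1, 3↦1, 4↦6, 5↦2, 6↦3]  zeros at y ∈ ∅
Collecting zeros: affine points = {(0, 2), (0, 4), (1, 4), (1, 5), (3, 0), (5, 3), (5, 6)}.
Total count |C(F_7)_aff| = 7.


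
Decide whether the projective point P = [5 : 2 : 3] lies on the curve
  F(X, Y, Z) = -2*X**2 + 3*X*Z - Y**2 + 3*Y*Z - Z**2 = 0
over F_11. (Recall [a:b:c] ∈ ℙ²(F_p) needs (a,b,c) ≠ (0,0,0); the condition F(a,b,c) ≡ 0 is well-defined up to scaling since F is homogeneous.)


F(5,2,3) ≡ 0 (mod 11); P is on the curve.

Evaluate F(5, 2, 3) term-by-term (mod 11).
  -2*X**2 ↦ -2·25·1·1 = -50
  3*X*Z ↦ 3·5·1·3 = 45
  -Y**2 ↦ -1·1·4·1 = -4
  3*Y*Z ↦ 3·1·2·3 = 18
  -Z**2 ↦ -1·1·1·9 = -9
Sum: F(5, 2, 3) = (-50) + (45) + (-4) + (18) + (-9) = 0.
Reducing mod 11: 0 ≡ 0 (mod 11).
Since F(a, b, c) ≡ 0 (mod 11), P lies on the curve.


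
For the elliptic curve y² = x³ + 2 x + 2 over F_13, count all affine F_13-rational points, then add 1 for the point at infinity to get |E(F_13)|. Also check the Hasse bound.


Affine points = {(2, 1), (2, 12), (3, 3), (3, 10), (4, 3), (4, 10), (6, 3), (6, 10), (8, 6), (8, 7), (11, 4), (11, 9), (12, 5), (12, 8)}; affine count = 14; |E(F_13)| = 15.

Discriminant check: Δ ∝ 4a³ + 27b² = 4·2³ + 27·2² = 4·8 + 27·4 ≡ 10 (mod 13). Nonzero ⇒ E is nonsingular.
For each x ∈ F_13, compute rhs = x³ + 2·x + 2 mod 13, then count y ∈ F_13 with y² ≡ rhs.
  x = 0: rhs = 2, matching y values: none (0 points).
  x = 1: rhs = 5, matching y values: none (0 points).
  x = 2: rhs = 1, matching y values: 1, 12 (2 points).
  x = 3: rhs = 9, matching y values: 3, 10 (2 points).
  x = 4: rhs = 9, matching y values: 3, 10 (2 points).
  x = 5: rhs = 7, matching y values: none (0 points).
  x = 6: rhs = 9, matching y values: 3, 10 (2 points).
  x = 7: rhs = 8, matching y values: none (0 points).
  x = 8: rhs = 10, matching y values: 6, 7 (2 points).
  x = 9: rhs = 8, matching y values: none (0 points).
  x = 10: rhs = 8, matching y values: none (0 points).
  x = 11: rhs = 3, matching y values: 4, 9 (2 points).
  x = 12: rhs = 12, matching y values: 5, 8 (2 points).
Total affine count: 14.
Full point count |E(F_13)| = 14 + 1 = 15.
Hasse bound: |15 − (13+1)| = |1| = 1 ≤ 2√13 ≈ 7.2111 ✓.


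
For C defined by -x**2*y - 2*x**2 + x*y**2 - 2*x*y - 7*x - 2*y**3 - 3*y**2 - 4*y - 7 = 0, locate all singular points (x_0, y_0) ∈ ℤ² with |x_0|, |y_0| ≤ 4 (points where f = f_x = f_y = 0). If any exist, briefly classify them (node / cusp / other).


Singular points: {(-2, -1)}; classification: node.

Compute partial derivatives:
  f_x = -2*x*y - 4*x + y**2 - 2*y - 7.
  f_y = -x**2 + 2*x*y - 2*x - 6*y**2 - 6*y - 4.
Scan x_0 ∈ {−4, ..., 4}. For each x_0, f_y(x_0, y) is a polynomial in y; find its integer roots y ∈ {−4, ..., 4}, then test f_x and f at those candidates.
  x = -4: f_y(-4, y) = -6*y**2 - 14*y - 12; no integer root y with |y| ≤ 4.
  x = -3: f_y(-3, y) = -6*y**2 - 12*y - 7; no integer root y with |y| ≤ 4.
  x = -2: f_y(-2, y) = -6*y**2 - 10*y - 4; vanishes at y ∈ {-1}. (-2, -1): f_x = 0, f = 0 — SINGULAR.
  x = -1: f_y(-1, y) = -6*y**2 - 8*y - 3; no integer root y with |y| ≤ 4.
  x = 0: f_y(0, y) = -6*y**2 - 6*y - 4; no integer root y with |y| ≤ 4.
  x = 1: f_y(1, y) = -6*y**2 - 4*y - 7; no integer root y with |y| ≤ 4.
  x = 2: f_y(2, y) = -6*y**2 - 2*y - 12; no integer root y with |y| ≤ 4.
  x = 3: f_y(3, y) = -6*y**2 - 19; no integer root y with |y| ≤ 4.
  x = 4: f_y(4, y) = -6*y**2 + 2*y - 28; no integer root y with |y| ≤ 4.
Only singular point on the grid: (-2, -1).
Classify: substitute x = -2 + u, y = -1 + v and expand: f = -u**2*v - u**2 + u*v**2 - 2*v**3 + v**2.
No constant or linear terms (consistent with a singular point). Quadratic part: -u**2 + v**2. Cubic part: -u**2*v + u*v**2 - 2*v**3.
The quadratic part v**2 - u**2 = (v − u)(v + u) splits into two distinct linear factors, so there are two distinct tangent lines y − -1 = ±(x − -2) — this is a node (ordinary double point).
Classification: node.


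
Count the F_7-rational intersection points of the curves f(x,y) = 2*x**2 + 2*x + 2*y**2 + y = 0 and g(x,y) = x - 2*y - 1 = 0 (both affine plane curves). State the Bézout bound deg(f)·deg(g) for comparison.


Common zeros: {(0, 3), (5, 2)}; count = 2; Bézout bound = 2.

deg(f) = 2, deg(g) = 1, so Bézout bound = 2.
Scan x ∈ F_7. For each x, list the y ∈ F_7 with f(x, y) ≡ 0 and those with g(x, y) ≡ 0 (mod 7); the common zeros in that column are the intersection.
  x = 0: f ≡ 0 at y ∈ {0, 3}; g ≡ 0 at y ∈ {3}; common: {3}.
  x = 1: f ≡ 0 at y ∈ {1, 2}; g ≡ 0 at y ∈ {0}; common: ∅.
  x = 2: f ≡ 0 at y ∈ ∅; g ≡ 0 at y ∈ {4}; common: ∅.
  x = 3: f ≡ 0 at y ∈ ∅; g ≡ 0 at y ∈ {1}; common: ∅.
  x = 4: f ≡ 0 at y ∈ ∅; g ≡ 0 at y ∈ {5}; common: ∅.
  x = 5: f ≡ 0 at y ∈ {1, 2}; g ≡ 0 at y ∈ {2}; common: {2}.
  x = 6: f ≡ 0 at y ∈ {0, 3}; g ≡ 0 at y ∈ {6}; common: ∅.
Collecting: common zeros = {(0, 3), (5, 2)}, so the count is 2.
Comparison with the Bézout bound: 2 ≤ 2 = deg(f)·deg(g), as expected for curves with no common component (the bound is attained).


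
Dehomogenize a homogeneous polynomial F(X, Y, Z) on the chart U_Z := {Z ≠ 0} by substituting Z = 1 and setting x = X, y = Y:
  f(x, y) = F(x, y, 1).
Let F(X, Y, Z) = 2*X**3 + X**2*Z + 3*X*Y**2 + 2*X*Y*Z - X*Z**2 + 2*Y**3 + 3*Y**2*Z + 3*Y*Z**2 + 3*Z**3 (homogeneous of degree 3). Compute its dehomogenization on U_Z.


f(x, y) = 2*x**3 + x**2 + 3*x*y**2 + 2*x*y - x + 2*y**3 + 3*y**2 + 3*y + 3

On U_Z we set Z = 1. Each monomial c·X^i·Y^j·Z^k in F becomes c·x^i·y^j·1^k = c·x^i·y^j.
Substituting Z = 1: F(X, Y, 1) = 2*x**3 + x**2 + 3*x*y**2 + 2*x*y - x + 2*y**3 + 3*y**2 + 3*y + 3.
Note: deg(f) ≤ deg(F) = 3; strict inequality happens when F is divisible by Z (lost terms).


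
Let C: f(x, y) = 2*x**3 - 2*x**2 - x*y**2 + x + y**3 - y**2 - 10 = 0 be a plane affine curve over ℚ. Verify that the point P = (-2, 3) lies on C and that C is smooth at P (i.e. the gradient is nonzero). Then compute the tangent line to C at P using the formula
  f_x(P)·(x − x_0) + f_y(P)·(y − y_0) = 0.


Tangent line at P: 24*x + 33*y - 51 = 0.

Step 1: f(-2, 3) = 0, so P lies on C.
Step 2: partial derivatives
  f_x(x, y) = 6*x**2 - 4*x - y**2 + 1, f_y(x, y) = -2*x*y + 3*y**2 - 2*y.
  f_x(P) = 24, f_y(P) = 33 (gradient nonzero, so P is smooth).
Step 3: tangent line at P: 24·(x − -2) + 33·(y − 3) = 0.
Expanding: 24*x + 33*y - 51 = 0.


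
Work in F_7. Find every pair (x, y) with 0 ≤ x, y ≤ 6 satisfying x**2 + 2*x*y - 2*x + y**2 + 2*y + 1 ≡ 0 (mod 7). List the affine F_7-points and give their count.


Affine F_7-points: {(0, 6), (1, 0), (1, 3), (2, 3), (2, 5), (4, 5), (4, 6)}; count = 7.

For each of the 49 pairs (x, y) ∈ F_7², evaluate f(x, y) mod 7. Record the zeros.
  x = 0: [0↦1, 1↦4, 2↦2, 3↦2, 4↦4, 5↦1, 6↦0]  zeros at y ∈ {6}
  x = 1: [0↦0, 1↦5, 2↦5, 3↦0, 4↦4, 5↦3, 6↦4]  zeros at y ∈ {0, 3}
  x = 2: [0↦1, 1↦1, 2↦3, 3↦0, 4↦6, 5↦0, 6↦3]  zeros at y ∈ {3, 5}
  x = 3: [0↦4, 1↦6, 2↦3, 3↦2, 4↦3, 5↦6, 6↦4]  zeros at y ∈ ∅
  x = 4: [0↦2, 1↦6, 2↦5, 3↦6, 4↦2, 5↦0, 6↦0]  zeros at y ∈ {5, 6}
  x = 5: [0↦2, 1↦1, 2↦2, 3↦5, 4↦3, 5↦3, 6↦5]  zeros at y ∈ ∅
  x = 6: [0↦4, 1↦5, 2↦1, 3↦6, 4↦6, 5↦1, 6↦5]  zeros at y ∈ ∅
Collecting zeros: affine points = {(0, 6), (1, 0), (1, 3), (2, 3), (2, 5), (4, 5), (4, 6)}.
Total count |C(F_7)_aff| = 7.


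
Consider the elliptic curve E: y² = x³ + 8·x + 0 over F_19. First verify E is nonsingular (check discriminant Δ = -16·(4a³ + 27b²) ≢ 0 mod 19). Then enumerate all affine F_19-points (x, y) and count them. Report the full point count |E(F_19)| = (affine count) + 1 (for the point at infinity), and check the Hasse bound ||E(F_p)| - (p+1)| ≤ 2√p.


Affine points = {(0, 0), (1, 3), (1, 16), (2, 9), (2, 10), (4, 1), (4, 18), (6, 6), (6, 13), (7, 0), (8, 5), (8, 14), (10, 4), (10, 15), (12, 0), (14, 5), (14, 14), (16, 5), (16, 14)}; affine count = 19; |E(F_19)| = 20.

Discriminant check: Δ ∝ 4a³ + 27b² = 4·8³ + 27·0² = 4·512 + 27·0 ≡ 15 (mod 19). Nonzero ⇒ E is nonsingular.
For each x ∈ F_19, compute rhs = x³ + 8·x + 0 mod 19, then count y ∈ F_19 with y² ≡ rhs.
  x = 0: rhs = 0, matching y values: 0 (1 points).
  x = 1: rhs = 9, matching y values: 3, 16 (2 points).
  x = 2: rhs = 5, matching y values: 9, 10 (2 points).
  x = 3: rhs = 13, matching y values: none (0 points).
  x = 4: rhs = 1, matching y values: 1, 18 (2 points).
  x = 5: rhs = 13, matching y values: none (0 points).
  x = 6: rhs = 17, matching y values: 6, 13 (2 points).
  x = 7: rhs = 0, matching y values: 0 (1 points).
  x = 8: rhs = 6, matching y values: 5, 14 (2 points).
  x = 9: rhs = 3, matching y values: none (0 points).
  x = 10: rhs = 16, matching y values: 4, 15 (2 points).
  x = 11: rhs = 13, matching y values: none (0 points).
  x = 12: rhs = 0, matching y values: 0 (1 points).
  x = 13: rhs = 2, matching y values: none (0 points).
  x = 14: rhs = 6, matching y values: 5, 14 (2 points).
  x = 15: rhs = 18, matching y values: none (0 points).
  x = 16: rhs = 6, matching y values: 5, 14 (2 points).
  x = 17: rhs = 14, matching y values: none (0 points).
  x = 18: rhs = 10, matching y values: none (0 points).
Total affine count: 19.
Full point count |E(F_19)| = 19 + 1 = 20.
Hasse bound: |20 − (19+1)| = |0| = 0 ≤ 2√19 ≈ 8.7178 ✓.


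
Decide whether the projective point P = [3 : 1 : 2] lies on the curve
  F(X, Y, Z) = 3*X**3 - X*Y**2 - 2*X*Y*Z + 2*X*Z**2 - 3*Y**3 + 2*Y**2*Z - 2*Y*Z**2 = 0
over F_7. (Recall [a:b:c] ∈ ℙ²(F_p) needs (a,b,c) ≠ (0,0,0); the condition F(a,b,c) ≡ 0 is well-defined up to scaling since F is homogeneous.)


F(3,1,2) ≡ 6 (mod 7); P is NOT on the curve.

Evaluate F(3, 1, 2) term-by-term (mod 7).
  3*X**3 ↦ 3·27·1·1 = 81
  -X*Y**2 ↦ -1·3·1·1 = -3
  -2*X*Y*Z ↦ -2·3·1·2 = -12
  2*X*Z**2 ↦ 2·3·1·4 = 24
  -3*Y**3 ↦ -3·1·1·1 = -3
  2*Y**2*Z ↦ 2·1·1·2 = 4
  -2*Y*Z**2 ↦ -2·1·1·4 = -8
Sum: F(3, 1, 2) = (81) + (-3) + (-12) + (24) + (-3) + (4) + (-8) = 83.
Reducing mod 7: 83 ≡ 6 (mod 7).
Since F(a, b, c) ≡ 6 ≠ 0 (mod 7), P does NOT lie on the curve.


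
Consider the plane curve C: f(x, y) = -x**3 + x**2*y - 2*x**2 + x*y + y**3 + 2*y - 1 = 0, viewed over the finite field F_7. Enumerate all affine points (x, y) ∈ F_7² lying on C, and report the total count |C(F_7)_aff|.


Affine F_7-points: {(1, 3), (2, 2), (6, 4), (6, 5)}; count = 4.

For each of the 49 pairs (x, y) ∈ F_7², evaluate f(x, y) mod 7. Record the zeros.
  x = 0: [0↦6, 1↦2, 2↦4, 3↦4, 4↦1, 5↦1, 6↦3]  zeros at y ∈ ∅
  x = 1: [0↦3, 1↦1, 2↦5, 3↦0, 4↦6, 5↦1, 6↦5]  zeros at y ∈ {3}
  x = 2: [0↦4, 1↦6, 2↦0, 3↦6, 4↦2, 5↦1, 6↦2]  zeros at y ∈ {2}
  x = 3: [0↦3, 1↦4, 2↦4, 3↦2, 4↦4, 5↦2, 6↦2]  zeros at y ∈ ∅
  x = 4: [0↦1, 1↦3, 2↦4, 3↦3, 4↦6, 5↦5, 6↦6]  zeros at y ∈ ∅
  x = 5: [0↦6, 1↦4, 2↦1, 3↦3, 4↦2, 5↦4, 6↦1]  zeros at y ∈ ∅
  x = 6: [0↦5, 1↦1, 2↦3, 3↦3, 4↦0, 5↦0, 6↦2]  zeros at y ∈ {4, 5}
Collecting zeros: affine points = {(1, 3), (2, 2), (6, 4), (6, 5)}.
Total count |C(F_7)_aff| = 4.


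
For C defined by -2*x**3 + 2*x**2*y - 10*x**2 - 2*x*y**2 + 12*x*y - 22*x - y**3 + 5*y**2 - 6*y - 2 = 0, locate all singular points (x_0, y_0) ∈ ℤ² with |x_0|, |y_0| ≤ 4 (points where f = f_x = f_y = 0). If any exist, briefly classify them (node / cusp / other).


Singular points: {(-1, 2)}; classification: cusp.

Compute partial derivatives:
  f_x = -6*x**2 + 4*x*y - 20*x - 2*y**2 + 12*y - 22.
  f_y = 2*x**2 - 4*x*y + 12*x - 3*y**2 + 10*y - 6.
Scan x_0 ∈ {−4, ..., 4}. For each x_0, f_y(x_0, y) is a polynomial in y; find its integer roots y ∈ {−4, ..., 4}, then test f_x and f at those candidates.
  x = -4: f_y(-4, y) = -3*y**2 + 26*y - 22; no integer root y with |y| ≤ 4.
  x = -3: f_y(-3, y) = -3*y**2 + 22*y - 24; no integer root y with |y| ≤ 4.
  x = -2: f_y(-2, y) = -3*y**2 + 18*y - 22; no integer root y with |y| ≤ 4.
  x = -1: f_y(-1, y) = -3*y**2 + 14*y - 16; vanishes at y ∈ {2}. (-1, 2): f_x = 0, f = 0 — SINGULAR.
  x = 0: f_y(0, y) = -3*y**2 + 10*y - 6; no integer root y with |y| ≤ 4.
  x = 1: f_y(1, y) = -3*y**2 + 6*y + 8; no integer root y with |y| ≤ 4.
  x = 2: f_y(2, y) = -3*y**2 + 2*y + 26; no integer root y with |y| ≤ 4.
  x = 3: f_y(3, y) = -3*y**2 - 2*y + 48; no integer root y with |y| ≤ 4.
  x = 4: f_y(4, y) = -3*y**2 - 6*y + 74; no integer root y with |y| ≤ 4.
Only singular point on the grid: (-1, 2).
Classify: substitute x = -1 + u, y = 2 + v and expand: f = -2*u**3 + 2*u**2*v - 2*u*v**2 - v**3 + v**2.
No constant or linear terms (consistent with a singular point). Quadratic part: v**2. Cubic part: -2*u**3 + 2*u**2*v - 2*u*v**2 - v**3.
The quadratic part v**2 is a perfect square, so there is a single (double) tangent line v = 0, i.e. y = 2. Restricting the cubic part to that line (v = 0) leaves -2*u**3 ≠ 0, so f is not divisible by v and the branch is v² ≈ 2*u**3 to lowest order — this is a cusp.
Classification: cusp.


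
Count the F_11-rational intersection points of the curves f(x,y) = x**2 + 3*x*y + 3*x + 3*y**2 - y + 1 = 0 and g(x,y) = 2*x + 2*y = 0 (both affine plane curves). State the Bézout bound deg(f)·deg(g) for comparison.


Common zeros: {(3, 8), (4, 7)}; count = 2; Bézout bound = 2.

deg(f) = 2, deg(g) = 1, so Bézout bound = 2.
Scan x ∈ F_11. For each x, list the y ∈ F_11 with f(x, y) ≡ 0 and those with g(x, y) ≡ 0 (mod 11); the common zeros in that column are the intersection.
  x = 0: f ≡ 0 at y ∈ {2}; g ≡ 0 at y ∈ {0}; common: ∅.
  x = 1: f ≡ 0 at y ∈ ∅; g ≡ 0 at y ∈ {10}; common: ∅.
  x = 2: f ≡ 0 at y ∈ {0, 2}; g ≡ 0 at y ∈ {9}; common: ∅.
  x = 3: f ≡ 0 at y ∈ {4, 8}; g ≡ 0 at y ∈ {8}; common: {8}.
  x = 4: f ≡ 0 at y ∈ {4, 7}; g ≡ 0 at y ∈ {7}; common: {7}.
  x = 5: f ≡ 0 at y ∈ {3, 7}; g ≡ 0 at y ∈ {6}; common: ∅.
  x = 6: f ≡ 0 at y ∈ {0, 9}; g ≡ 0 at y ∈ {5}; common: ∅.
  x = 7: f ≡ 0 at y ∈ ∅; g ≡ 0 at y ∈ {4}; common: ∅.
  x = 8: f ≡ 0 at y ∈ {9}; g ≡ 0 at y ∈ {3}; common: ∅.
  x = 9: f ≡ 0 at y ∈ ∅; g ≡ 0 at y ∈ {2}; common: ∅.
  x = 10: f ≡ 0 at y ∈ ∅; g ≡ 0 at y ∈ {1}; common: ∅.
Collecting: common zeros = {(3, 8), (4, 7)}, so the count is 2.
Comparison with the Bézout bound: 2 ≤ 2 = deg(f)·deg(g), as expected for curves with no common component (the bound is attained).


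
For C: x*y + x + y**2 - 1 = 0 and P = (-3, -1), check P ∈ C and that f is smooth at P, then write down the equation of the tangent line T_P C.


Tangent line at P: -5*y - 5 = 0.

Step 1: f(-3, -1) = 0, so P lies on C.
Step 2: partial derivatives
  f_x(x, y) = y + 1, f_y(x, y) = x + 2*y.
  f_x(P) = 0, f_y(P) = -5 (gradient nonzero, so P is smooth).
Step 3: tangent line at P: 0·(x − -3) + -5·(y − -1) = 0.
Expanding: -5*y - 5 = 0.


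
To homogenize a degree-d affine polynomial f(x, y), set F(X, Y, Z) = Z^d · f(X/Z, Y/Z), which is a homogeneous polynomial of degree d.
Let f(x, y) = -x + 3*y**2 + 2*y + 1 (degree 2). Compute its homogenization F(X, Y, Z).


F(X, Y, Z) = -X*Z + 3*Y**2 + 2*Y*Z + Z**2

deg(f) = 2.
Substitute x = X/Z, y = Y/Z into f, then multiply by Z^2.
  monomial -1·x^1·y^0 ↦ -1·X^1·Y^0·Z^1.
  monomial 3·x^0·y^2 ↦ 3·X^0·Y^2·Z^0.
  monomial 2·x^0·y^1 ↦ 2·X^0·Y^1·Z^1.
  monomial 1·x^0·y^0 ↦ 1·X^0·Y^0·Z^2.
Collecting: F(X, Y, Z) = -X*Z + 3*Y**2 + 2*Y*Z + Z**2.


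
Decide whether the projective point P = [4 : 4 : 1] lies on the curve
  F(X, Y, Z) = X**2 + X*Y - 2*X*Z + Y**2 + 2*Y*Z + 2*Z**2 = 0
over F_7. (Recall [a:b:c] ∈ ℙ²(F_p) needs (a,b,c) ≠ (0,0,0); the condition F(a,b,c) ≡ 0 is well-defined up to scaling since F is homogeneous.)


F(4,4,1) ≡ 1 (mod 7); P is NOT on the curve.

Evaluate F(4, 4, 1) term-by-term (mod 7).
  X**2 ↦ 1·16·1·1 = 16
  X*Y ↦ 1·4·4·1 = 16
  -2*X*Z ↦ -2·4·1·1 = -8
  Y**2 ↦ 1·1·16·1 = 16
  2*Y*Z ↦ 2·1·4·1 = 8
  2*Z**2 ↦ 2·1·1·1 = 2
Sum: F(4, 4, 1) = (16) + (16) + (-8) + (16) + (8) + (2) = 50.
Reducing mod 7: 50 ≡ 1 (mod 7).
Since F(a, b, c) ≡ 1 ≠ 0 (mod 7), P does NOT lie on the curve.


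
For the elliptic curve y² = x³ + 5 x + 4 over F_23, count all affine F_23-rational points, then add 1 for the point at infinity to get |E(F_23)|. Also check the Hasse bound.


Affine points = {(0, 2), (0, 21), (3, 0), (5, 4), (5, 19), (8, 2), (8, 21), (13, 9), (13, 14), (14, 9), (14, 14), (15, 2), (15, 21), (19, 9), (19, 14), (20, 10), (20, 13), (21, 3), (21, 20)}; affine count = 19; |E(F_23)| = 20.

Discriminant check: Δ ∝ 4a³ + 27b² = 4·5³ + 27·4² = 4·125 + 27·16 ≡ 12 (mod 23). Nonzero ⇒ E is nonsingular.
For each x ∈ F_23, compute rhs = x³ + 5·x + 4 mod 23, then count y ∈ F_23 with y² ≡ rhs.
  x = 0: rhs = 4, matching y values: 2, 21 (2 points).
  x = 1: rhs = 10, matching y values: none (0 points).
  x = 2: rhs = 22, matching y values: none (0 points).
  x = 3: rhs = 0, matching y values: 0 (1 points).
  x = 4: rhs = 19, matching y values: none (0 points).
  x = 5: rhs = 16, matching y values: 4, 19 (2 points).
  x = 6: rhs = 20, matching y values: none (0 points).
  x = 7: rhs = 14, matching y values: none (0 points).
  x = 8: rhs = 4, matching y values: 2, 21 (2 points).
  x = 9: rhs = 19, matching y values: none (0 points).
  x = 10: rhs = 19, matching y values: none (0 points).
  x = 11: rhs = 10, matching y values: none (0 points).
  x = 12: rhs = 21, matching y values: none (0 points).
  x = 13: rhs = 12, matching y values: 9, 14 (2 points).
  x = 14: rhs = 12, matching y values: 9, 14 (2 points).
  x = 15: rhs = 4, matching y values: 2, 21 (2 points).
  x = 16: rhs = 17, matching y values: none (0 points).
  x = 17: rhs = 11, matching y values: none (0 points).
  x = 18: rhs = 15, matching y values: none (0 points).
  x = 19: rhs = 12, matching y values: 9, 14 (2 points).
  x = 20: rhs = 8, matching y values: 10, 13 (2 points).
  x = 21: rhs = 9, matching y values: 3, 20 (2 points).
  x = 22: rhs = 21, matching y values: none (0 points).
Total affine count: 19.
Full point count |E(F_23)| = 19 + 1 = 20.
Hasse bound: |20 − (23+1)| = |-4| = 4 ≤ 2√23 ≈ 9.5917 ✓.


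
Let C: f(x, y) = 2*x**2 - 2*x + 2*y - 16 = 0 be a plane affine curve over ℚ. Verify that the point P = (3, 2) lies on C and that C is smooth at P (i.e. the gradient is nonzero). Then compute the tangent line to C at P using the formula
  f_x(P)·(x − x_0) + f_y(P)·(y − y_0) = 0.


Tangent line at P: 10*x + 2*y - 34 = 0.

Step 1: f(3, 2) = 0, so P lies on C.
Step 2: partial derivatives
  f_x(x, y) = 4*x - 2, f_y(x, y) = 2.
  f_x(P) = 10, f_y(P) = 2 (gradient nonzero, so P is smooth).
Step 3: tangent line at P: 10·(x − 3) + 2·(y − 2) = 0.
Expanding: 10*x + 2*y - 34 = 0.


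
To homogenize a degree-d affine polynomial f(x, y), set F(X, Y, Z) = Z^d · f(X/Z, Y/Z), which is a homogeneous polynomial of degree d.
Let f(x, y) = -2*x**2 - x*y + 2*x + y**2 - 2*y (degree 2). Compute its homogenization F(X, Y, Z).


F(X, Y, Z) = -2*X**2 - X*Y + 2*X*Z + Y**2 - 2*Y*Z

deg(f) = 2.
Substitute x = X/Z, y = Y/Z into f, then multiply by Z^2.
  monomial -2·x^2·y^0 ↦ -2·X^2·Y^0·Z^0.
  monomial -1·x^1·y^1 ↦ -1·X^1·Y^1·Z^0.
  monomial 2·x^1·y^0 ↦ 2·X^1·Y^0·Z^1.
  monomial 1·x^0·y^2 ↦ 1·X^0·Y^2·Z^0.
  monomial -2·x^0·y^1 ↦ -2·X^0·Y^1·Z^1.
Collecting: F(X, Y, Z) = -2*X**2 - X*Y + 2*X*Z + Y**2 - 2*Y*Z.


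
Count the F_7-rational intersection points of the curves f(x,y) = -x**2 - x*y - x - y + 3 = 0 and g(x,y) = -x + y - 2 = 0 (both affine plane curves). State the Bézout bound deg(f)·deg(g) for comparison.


Common zeros: ∅; count = 0; Bézout bound = 2.

deg(f) = 2, deg(g) = 1, so Bézout bound = 2.
Scan x ∈ F_7. For each x, list the y ∈ F_7 with f(x, y) ≡ 0 and those with g(x, y) ≡ 0 (mod 7); the common zeros in that column are the intersection.
  x = 0: f ≡ 0 at y ∈ {3}; g ≡ 0 at y ∈ {2}; common: ∅.
  x = 1: f ≡ 0 at y ∈ {4}; g ≡ 0 at y ∈ {3}; common: ∅.
  x = 2: f ≡ 0 at y ∈ {6}; g ≡ 0 at y ∈ {4}; common: ∅.
  x = 3: f ≡ 0 at y ∈ {3}; g ≡ 0 at y ∈ {5}; common: ∅.
  x = 4: f ≡ 0 at y ∈ {5}; g ≡ 0 at y ∈ {6}; common: ∅.
  x = 5: f ≡ 0 at y ∈ {6}; g ≡ 0 at y ∈ {0}; common: ∅.
  x = 6: f ≡ 0 at y ∈ ∅; g ≡ 0 at y ∈ {1}; common: ∅.
Collecting: common zeros = ∅, so the count is 0.
Comparison with the Bézout bound: 0 ≤ 2 = deg(f)·deg(g), as expected for curves with no common component (the affine F_7-count falls short of the bound because intersections may lie at infinity, over extension fields, or carry multiplicity).


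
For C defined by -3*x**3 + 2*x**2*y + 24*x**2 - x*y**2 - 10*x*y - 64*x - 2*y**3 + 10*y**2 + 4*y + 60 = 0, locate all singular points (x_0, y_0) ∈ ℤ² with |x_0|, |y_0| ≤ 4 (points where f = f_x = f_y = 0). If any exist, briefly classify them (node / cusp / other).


Singular points: {(3, 1)}; classification: node.

Compute partial derivatives:
  f_x = -9*x**2 + 4*x*y + 48*x - y**2 - 10*y - 64.
  f_y = 2*x**2 - 2*x*y - 10*x - 6*y**2 + 20*y + 4.
Scan x_0 ∈ {−4, ..., 4}. For each x_0, f_y(x_0, y) is a polynomial in y; find its integer roots y ∈ {−4, ..., 4}, then test f_x and f at those candidates.
  x = -4: f_y(-4, y) = -6*y**2 + 28*y + 76; no integer root y with |y| ≤ 4.
  x = -3: f_y(-3, y) = -6*y**2 + 26*y + 52; no integer root y with |y| ≤ 4.
  x = -2: f_y(-2, y) = -6*y**2 + 24*y + 32; no integer root y with |y| ≤ 4.
  x = -1: f_y(-1, y) = -6*y**2 + 22*y + 16; no integer root y with |y| ≤ 4.
  x = 0: f_y(0, y) = -6*y**2 + 20*y + 4; no integer root y with |y| ≤ 4.
  x = 1: f_y(1, y) = -6*y**2 + 18*y - 4; no integer root y with |y| ≤ 4.
  x = 2: f_y(2, y) = -6*y**2 + 16*y - 8; vanishes at y ∈ {2}. (2, 2): f_x = -12 ≠ 0.
  x = 3: f_y(3, y) = -6*y**2 + 14*y - 8; vanishes at y ∈ {1}. (3, 1): f_x = 0, f = 0 — SINGULAR.
  x = 4: f_y(4, y) = -6*y**2 + 12*y - 4; no integer root y with |y| ≤ 4.
Only singular point on the grid: (3, 1).
Classify: substitute x = 3 + u, y = 1 + v and expand: f = -3*u**3 + 2*u**2*v - u**2 - u*v**2 - 2*v**3 + v**2.
No constant or linear terms (consistent with a singular point). Quadratic part: -u**2 + v**2. Cubic part: -3*u**3 + 2*u**2*v - u*v**2 - 2*v**3.
The quadratic part v**2 - u**2 = (v − u)(v + u) splits into two distinct linear factors, so there are two distinct tangent lines y − 1 = ±(x − 3) — this is a node (ordinary double point).
Classification: node.


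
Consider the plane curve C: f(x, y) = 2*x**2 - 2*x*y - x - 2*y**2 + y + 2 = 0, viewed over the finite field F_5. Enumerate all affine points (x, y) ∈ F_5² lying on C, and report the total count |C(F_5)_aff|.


Affine F_5-points: {(1, 1), (3, 1), (3, 4), (4, 0), (4, 4)}; count = 5.

For each of the 25 pairs (x, y) ∈ F_5², evaluate f(x, y) mod 5. Record the zeros.
  x = 0: [0↦2, 1↦1, 2↦1, 3↦2, 4↦4]  zeros at y ∈ ∅
  x = 1: [0↦3, 1↦0, 2↦3, 3↦2, 4↦2]  zeros at y ∈ {1}
  x = 2: [0↦3, 1↦3, 2↦4, 3↦1, 4↦4]  zeros at y ∈ ∅
  x = 3: [0↦2, 1↦0, 2↦4, 3↦4, 4↦0]  zeros at y ∈ {1, 4}
  x = 4: [0↦0, 1↦1, 2↦3, 3↦1, 4↦0]  zeros at y ∈ {0, 4}
Collecting zeros: affine points = {(1, 1), (3, 1), (3, 4), (4, 0), (4, 4)}.
Total count |C(F_5)_aff| = 5.


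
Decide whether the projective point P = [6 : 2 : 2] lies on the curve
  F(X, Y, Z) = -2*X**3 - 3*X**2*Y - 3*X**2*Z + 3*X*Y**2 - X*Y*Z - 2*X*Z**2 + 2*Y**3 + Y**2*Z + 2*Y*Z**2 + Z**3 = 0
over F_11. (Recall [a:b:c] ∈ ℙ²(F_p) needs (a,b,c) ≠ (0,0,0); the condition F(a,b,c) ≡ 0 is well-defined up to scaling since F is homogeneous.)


F(6,2,2) ≡ 9 (mod 11); P is NOT on the curve.

Evaluate F(6, 2, 2) term-by-term (mod 11).
  -2*X**3 ↦ -2·216·1·1 = -432
  -3*X**2*Y ↦ -3·36·2·1 = -216
  -3*X**2*Z ↦ -3·36·1·2 = -216
  3*X*Y**2 ↦ 3·6·4·1 = 72
  -X*Y*Z ↦ -1·6·2·2 = -24
  -2*X*Z**2 ↦ -2·6·1·4 = -48
  2*Y**3 ↦ 2·1·8·1 = 16
  Y**2*Z ↦ 1·1·4·2 = 8
  2*Y*Z**2 ↦ 2·1·2·4 = 16
  Z**3 ↦ 1·1·1·8 = 8
Sum: F(6, 2, 2) = (-432) + (-216) + (-216) + (72) + (-24) + (-48) + (16) + (8) + (16) + (8) = -816.
Reducing mod 11: -816 ≡ 9 (mod 11).
Since F(a, b, c) ≡ 9 ≠ 0 (mod 11), P does NOT lie on the curve.


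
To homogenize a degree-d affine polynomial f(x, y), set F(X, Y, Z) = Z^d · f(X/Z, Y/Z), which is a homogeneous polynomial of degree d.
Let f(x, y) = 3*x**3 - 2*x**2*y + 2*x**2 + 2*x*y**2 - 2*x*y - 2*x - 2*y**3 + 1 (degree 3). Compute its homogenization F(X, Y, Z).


F(X, Y, Z) = 3*X**3 - 2*X**2*Y + 2*X**2*Z + 2*X*Y**2 - 2*X*Y*Z - 2*X*Z**2 - 2*Y**3 + Z**3

deg(f) = 3.
Substitute x = X/Z, y = Y/Z into f, then multiply by Z^3.
  monomial 3·x^3·y^0 ↦ 3·X^3·Y^0·Z^0.
  monomial -2·x^2·y^1 ↦ -2·X^2·Y^1·Z^0.
  monomial 2·x^2·y^0 ↦ 2·X^2·Y^0·Z^1.
  monomial 2·x^1·y^2 ↦ 2·X^1·Y^2·Z^0.
  monomial -2·x^1·y^1 ↦ -2·X^1·Y^1·Z^1.
  monomial -2·x^1·y^0 ↦ -2·X^1·Y^0·Z^2.
  monomial -2·x^0·y^3 ↦ -2·X^0·Y^3·Z^0.
  monomial 1·x^0·y^0 ↦ 1·X^0·Y^0·Z^3.
Collecting: F(X, Y, Z) = 3*X**3 - 2*X**2*Y + 2*X**2*Z + 2*X*Y**2 - 2*X*Y*Z - 2*X*Z**2 - 2*Y**3 + Z**3.


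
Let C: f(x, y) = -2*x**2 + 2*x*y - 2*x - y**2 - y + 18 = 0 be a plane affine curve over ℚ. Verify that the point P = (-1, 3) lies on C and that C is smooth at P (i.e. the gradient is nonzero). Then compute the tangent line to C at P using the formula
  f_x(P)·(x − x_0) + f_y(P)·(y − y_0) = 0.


Tangent line at P: 8*x - 9*y + 35 = 0.

Step 1: f(-1, 3) = 0, so P lies on C.
Step 2: partial derivatives
  f_x(x, y) = -4*x + 2*y - 2, f_y(x, y) = 2*x - 2*y - 1.
  f_x(P) = 8, f_y(P) = -9 (gradient nonzero, so P is smooth).
Step 3: tangent line at P: 8·(x − -1) + -9·(y − 3) = 0.
Expanding: 8*x - 9*y + 35 = 0.


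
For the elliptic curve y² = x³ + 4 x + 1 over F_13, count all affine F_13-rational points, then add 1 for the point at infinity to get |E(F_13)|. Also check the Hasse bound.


Affine points = {(0, 1), (0, 12), (2, 2), (2, 11), (3, 1), (3, 12), (4, 4), (4, 9), (5, 4), (5, 9), (8, 5), (8, 8), (9, 5), (9, 8), (10, 1), (10, 12), (12, 3), (12, 10)}; affine count = 18; |E(F_13)| = 19.

Discriminant check: Δ ∝ 4a³ + 27b² = 4·4³ + 27·1² = 4·64 + 27·1 ≡ 10 (mod 13). Nonzero ⇒ E is nonsingular.
For each x ∈ F_13, compute rhs = x³ + 4·x + 1 mod 13, then count y ∈ F_13 with y² ≡ rhs.
  x = 0: rhs = 1, matching y values: 1, 12 (2 points).
  x = 1: rhs = 6, matching y values: none (0 points).
  x = 2: rhs = 4, matching y values: 2, 11 (2 points).
  x = 3: rhs = 1, matching y values: 1, 12 (2 points).
  x = 4: rhs = 3, matching y values: 4, 9 (2 points).
  x = 5: rhs = 3, matching y values: 4, 9 (2 points).
  x = 6: rhs = 7, matching y values: none (0 points).
  x = 7: rhs = 8, matching y values: none (0 points).
  x = 8: rhs = 12, matching y values: 5, 8 (2 points).
  x = 9: rhs = 12, matching y values: 5, 8 (2 points).
  x = 10: rhs = 1, matching y values: 1, 12 (2 points).
  x = 11: rhs = 11, matching y values: none (0 points).
  x = 12: rhs = 9, matching y values: 3, 10 (2 points).
Total affine count: 18.
Full point count |E(F_13)| = 18 + 1 = 19.
Hasse bound: |19 − (13+1)| = |5| = 5 ≤ 2√13 ≈ 7.2111 ✓.


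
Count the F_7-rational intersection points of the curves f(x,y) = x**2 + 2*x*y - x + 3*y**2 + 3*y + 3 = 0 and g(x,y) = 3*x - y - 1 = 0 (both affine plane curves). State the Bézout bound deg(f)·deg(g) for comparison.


Common zeros: {(3, 1), (6, 3)}; count = 2; Bézout bound = 2.

deg(f) = 2, deg(g) = 1, so Bézout bound = 2.
Scan x ∈ F_7. For each x, list the y ∈ F_7 with f(x, y) ≡ 0 and those with g(x, y) ≡ 0 (mod 7); the common zeros in that column are the intersection.
  x = 0: f ≡ 0 at y ∈ {2, 4}; g ≡ 0 at y ∈ {6}; common: ∅.
  x = 1: f ≡ 0 at y ∈ ∅; g ≡ 0 at y ∈ {2}; common: ∅.
  x = 2: f ≡ 0 at y ∈ ∅; g ≡ 0 at y ∈ {5}; common: ∅.
  x = 3: f ≡ 0 at y ∈ {1, 3}; g ≡ 0 at y ∈ {1}; common: {1}.
  x = 4: f ≡ 0 at y ∈ {2, 6}; g ≡ 0 at y ∈ {4}; common: ∅.
  x = 5: f ≡ 0 at y ∈ ∅; g ≡ 0 at y ∈ {0}; common: ∅.
  x = 6: f ≡ 0 at y ∈ {3, 6}; g ≡ 0 at y ∈ {3}; common: {3}.
Collecting: common zeros = {(3, 1), (6, 3)}, so the count is 2.
Comparison with the Bézout bound: 2 ≤ 2 = deg(f)·deg(g), as expected for curves with no common component (the bound is attained).


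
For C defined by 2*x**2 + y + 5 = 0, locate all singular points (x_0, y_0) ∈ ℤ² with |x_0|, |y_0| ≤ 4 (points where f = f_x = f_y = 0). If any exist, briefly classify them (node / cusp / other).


No singular points in the scanned grid; C is smooth there.

Compute partial derivatives:
  f_x = 4*x.
  f_y = 1.
f_y = 1 is a nonzero constant, so f_y never vanishes: no point (x, y) can satisfy f = f_x = f_y = 0. In particular no (x, y) ∈ {−4, ..., 4}² is singular; the curve is smooth.


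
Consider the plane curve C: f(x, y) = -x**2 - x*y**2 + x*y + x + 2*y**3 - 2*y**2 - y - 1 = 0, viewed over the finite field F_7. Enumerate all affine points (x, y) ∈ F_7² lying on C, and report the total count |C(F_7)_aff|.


Affine F_7-points: {(0, 4), (3, 0), (3, 2), (3, 4), (4, 1), (5, 0)}; count = 6.

For each of the 49 pairs (x, y) ∈ F_7², evaluate f(x, y) mod 7. Record the zeros.
  x = 0: [0↦6, 1↦5, 2↦5, 3↦4, 4↦0, 5↦5, 6↦3]  zeros at y ∈ {4}
  x = 1: [0↦6, 1↦5, 2↦3, 3↦5, 4↦2, 5↦6, 6↦1]  zeros at y ∈ ∅
  x = 2: [0↦4, 1↦3, 2↦6, 3↦4, 4↦2, 5↦5, 6↦4]  zeros at y ∈ ∅
  x = 3: [0↦0, 1↦6, 2↦0, 3↦1, 4↦0, 5↦2, 6↦5]  zeros at y ∈ {0, 2, 4}
  x = 4: [0↦1, 1↦0, 2↦6, 3↦3, 4↦3, 5↦4, 6↦4]  zeros at y ∈ {1}
  x = 5: [0↦0, 1↦6, 2↦3, 3↦3, 4↦4, 5↦4, 6↦1]  zeros at y ∈ {0}
  x = 6: [0↦4, 1↦3, 2↦5, 3↦1, 4↦3, 5↦2, 6↦3]  zeros at y ∈ ∅
Collecting zeros: affine points = {(0, 4), (3, 0), (3, 2), (3, 4), (4, 1), (5, 0)}.
Total count |C(F_7)_aff| = 6.


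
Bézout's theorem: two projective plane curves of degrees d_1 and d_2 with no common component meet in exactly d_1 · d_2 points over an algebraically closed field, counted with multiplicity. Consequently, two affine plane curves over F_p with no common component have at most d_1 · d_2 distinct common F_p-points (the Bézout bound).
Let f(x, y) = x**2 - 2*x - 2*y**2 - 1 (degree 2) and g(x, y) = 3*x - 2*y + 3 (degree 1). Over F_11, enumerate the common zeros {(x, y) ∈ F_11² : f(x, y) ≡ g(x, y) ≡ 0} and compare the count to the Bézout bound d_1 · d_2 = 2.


Common zeros: {(0, 7)}; count = 1; Bézout bound = 2.

deg(f) = 2, deg(g) = 1, so Bézout bound = 2.
Scan x ∈ F_11. For each x, list the y ∈ F_11 with f(x, y) ≡ 0 and those with g(x, y) ≡ 0 (mod 11); the common zeros in that column are the intersection.
  x = 0: f ≡ 0 at y ∈ {4, 7}; g ≡ 0 at y ∈ {7}; common: {7}.
  x = 1: f ≡ 0 at y ∈ ∅; g ≡ 0 at y ∈ {3}; common: ∅.
  x = 2: f ≡ 0 at y ∈ {4, 7}; g ≡ 0 at y ∈ {10}; common: ∅.
  x = 3: f ≡ 0 at y ∈ {1, 10}; g ≡ 0 at y ∈ {6}; common: ∅.
  x = 4: f ≡ 0 at y ∈ {3, 8}; g ≡ 0 at y ∈ {2}; common: ∅.
  x = 5: f ≡ 0 at y ∈ ∅; g ≡ 0 at y ∈ {9}; common: ∅.
  x = 6: f ≡ 0 at y ∈ ∅; g ≡ 0 at y ∈ {5}; common: ∅.
  x = 7: f ≡ 0 at y ∈ ∅; g ≡ 0 at y ∈ {1}; common: ∅.
  x = 8: f ≡ 0 at y ∈ ∅; g ≡ 0 at y ∈ {8}; common: ∅.
  x = 9: f ≡ 0 at y ∈ {3, 8}; g ≡ 0 at y ∈ {4}; common: ∅.
  x = 10: f ≡ 0 at y ∈ {1, 10}; g ≡ 0 at y ∈ {0}; common: ∅.
Collecting: common zeros = {(0, 7)}, so the count is 1.
Comparison with the Bézout bound: 1 ≤ 2 = deg(f)·deg(g), as expected for curves with no common component (the affine F_11-count falls short of the bound because intersections may lie at infinity, over extension fields, or carry multiplicity).


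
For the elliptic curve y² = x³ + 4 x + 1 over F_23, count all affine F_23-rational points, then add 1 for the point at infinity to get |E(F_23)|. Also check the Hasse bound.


Affine points = {(0, 1), (0, 22), (1, 11), (1, 12), (4, 9), (4, 14), (5, 10), (5, 13), (7, 2), (7, 21), (8, 4), (8, 19), (10, 11), (10, 12), (12, 11), (12, 12), (14, 8), (14, 15), (15, 3), (15, 20), (19, 6), (19, 17), (20, 10), (20, 13), (21, 10), (21, 13)}; affine count = 26; |E(F_23)| = 27.

Discriminant check: Δ ∝ 4a³ + 27b² = 4·4³ + 27·1² = 4·64 + 27·1 ≡ 7 (mod 23). Nonzero ⇒ E is nonsingular.
For each x ∈ F_23, compute rhs = x³ + 4·x + 1 mod 23, then count y ∈ F_23 with y² ≡ rhs.
  x = 0: rhs = 1, matching y values: 1, 22 (2 points).
  x = 1: rhs = 6, matching y values: 11, 12 (2 points).
  x = 2: rhs = 17, matching y values: none (0 points).
  x = 3: rhs = 17, matching y values: none (0 points).
  x = 4: rhs = 12, matching y values: 9, 14 (2 points).
  x = 5: rhs = 8, matching y values: 10, 13 (2 points).
  x = 6: rhs = 11, matching y values: none (0 points).
  x = 7: rhs = 4, matching y values: 2, 21 (2 points).
  x = 8: rhs = 16, matching y values: 4, 19 (2 points).
  x = 9: rhs = 7, matching y values: none (0 points).
  x = 10: rhs = 6, matching y values: 11, 12 (2 points).
  x = 11: rhs = 19, matching y values: none (0 points).
  x = 12: rhs = 6, matching y values: 11, 12 (2 points).
  x = 13: rhs = 19, matching y values: none (0 points).
  x = 14: rhs = 18, matching y values: 8, 15 (2 points).
  x = 15: rhs = 9, matching y values: 3, 20 (2 points).
  x = 16: rhs = 21, matching y values: none (0 points).
  x = 17: rhs = 14, matching y values: none (0 points).
  x = 18: rhs = 17, matching y values: none (0 points).
  x = 19: rhs = 13, matching y values: 6, 17 (2 points).
  x = 20: rhs = 8, matching y values: 10, 13 (2 points).
  x = 21: rhs = 8, matching y values: 10, 13 (2 points).
  x = 22: rhs = 19, matching y values: none (0 points).
Total affine count: 26.
Full point count |E(F_23)| = 26 + 1 = 27.
Hasse bound: |27 − (23+1)| = |3| = 3 ≤ 2√23 ≈ 9.5917 ✓.


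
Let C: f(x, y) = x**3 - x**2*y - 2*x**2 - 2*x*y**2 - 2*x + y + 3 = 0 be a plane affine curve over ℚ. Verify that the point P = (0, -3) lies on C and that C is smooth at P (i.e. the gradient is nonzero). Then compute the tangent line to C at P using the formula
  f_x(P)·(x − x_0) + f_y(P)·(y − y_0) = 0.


Tangent line at P: -20*x + y + 3 = 0.

Step 1: f(0, -3) = 0, so P lies on C.
Step 2: partial derivatives
  f_x(x, y) = 3*x**2 - 2*x*y - 4*x - 2*y**2 - 2, f_y(x, y) = -x**2 - 4*x*y + 1.
  f_x(P) = -20, f_y(P) = 1 (gradient nonzero, so P is smooth).
Step 3: tangent line at P: -20·(x − 0) + 1·(y − -3) = 0.
Expanding: -20*x + y + 3 = 0.


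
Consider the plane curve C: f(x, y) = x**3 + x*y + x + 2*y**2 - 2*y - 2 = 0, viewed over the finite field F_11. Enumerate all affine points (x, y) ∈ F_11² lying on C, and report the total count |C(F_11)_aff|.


Affine F_11-points: {(0, 4), (0, 8), (1, 0), (1, 6), (4, 0), (4, 10), (6, 0), (6, 9)}; count = 8.

For each of the 121 pairs (x, y) ∈ F_11², evaluate f(x, y) mod 11. Record the zeros.
  x = 0: [0↦9, 1↦9, 2↦2, 3↦10, 4↦0, 5↦5, 6↦3, 7↦5, 8↦0, 9↦10, 10↦2]  zeros at y ∈ {4, 8}
  x = 1: [0↦0, 1↦1, 2↦6, 3↦4, 4↦6, 5↦1, 6↦0, 7↦3, 8↦10, 9↦10, 10↦3]  zeros at y ∈ {0, 6}
  x = 2: [0↦8, 1↦10, 2↦5, 3↦4, 4↦7, 5↦3, 6↦3, 7↦7, 8↦4, 9↦5, 10↦10]  zeros at y ∈ ∅
  x = 3: [0↦6, 1↦9, 2↦5, 3↦5, 4↦9, 5↦6, 6↦7, 7↦1, 8↦10, 9↦1, 10↦7]  zeros at y ∈ ∅
  x = 4: [0↦0, 1↦4, 2↦1, 3↦2, 4↦7, 5↦5, 6↦7, 7↦2, 8↦1, 9↦4, 10↦0]  zeros at y ∈ {0, 10}
  x = 5: [0↦7, 1↦1, 2↦10, 3↦1, 4↦7, 5↦6, 6↦9, 7↦5, 8↦5, 9↦9, 10↦6]  zeros at y ∈ ∅
  x = 6: [0↦0, 1↦6, 2↦5, 3↦8, 4↦4, 5↦4, 6↦8, 7↦5, 8↦6, 9↦0, 10↦9]  zeros at y ∈ {0, 9}
  x = 7: [0↦7, 1↦3, 2↦3, 3↦7, 4↦4, 5↦5, 6↦10, 7↦8, 8↦10, 9↦5, 10↦4]  zeros at y ∈ ∅
  x = 8: [0↦1, 1↦9, 2↦10, 3↦4, 4↦2, 5↦4, 6↦10, 7↦9, 8↦1, 9↦8, 10↦8]  zeros at y ∈ ∅
  x = 9: [0↦10, 1↦8, 2↦10, 3↦5, 4↦4, 5↦7, 6↦3, 7↦3, 8↦7, 9↦4, 10↦5]  zeros at y ∈ ∅
  x = 10: [0↦7, 1↦6, 2↦9, 3↦5, 4↦5, 5↦9, 6↦6, 7↦7, 8↦1, 9↦10, 10↦1]  zeros at y ∈ ∅
Collecting zeros: affine points = {(0, 4), (0, 8), (1, 0), (1, 6), (4, 0), (4, 10), (6, 0), (6, 9)}.
Total count |C(F_11)_aff| = 8.


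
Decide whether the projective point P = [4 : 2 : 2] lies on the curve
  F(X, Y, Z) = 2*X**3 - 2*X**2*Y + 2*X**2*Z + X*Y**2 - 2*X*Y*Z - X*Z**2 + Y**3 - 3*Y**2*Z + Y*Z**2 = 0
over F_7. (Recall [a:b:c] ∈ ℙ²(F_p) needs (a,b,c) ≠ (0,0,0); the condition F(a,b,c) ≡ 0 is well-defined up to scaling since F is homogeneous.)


F(4,2,2) ≡ 4 (mod 7); P is NOT on the curve.

Evaluate F(4, 2, 2) term-by-term (mod 7).
  2*X**3 ↦ 2·64·1·1 = 128
  -2*X**2*Y ↦ -2·16·2·1 = -64
  2*X**2*Z ↦ 2·16·1·2 = 64
  X*Y**2 ↦ 1·4·4·1 = 16
  -2*X*Y*Z ↦ -2·4·2·2 = -32
  -X*Z**2 ↦ -1·4·1·4 = -16
  Y**3 ↦ 1·1·8·1 = 8
  -3*Y**2*Z ↦ -3·1·4·2 = -24
  Y*Z**2 ↦ 1·1·2·4 = 8
Sum: F(4, 2, 2) = (128) + (-64) + (64) + (16) + (-32) + (-16) + (8) + (-24) + (8) = 88.
Reducing mod 7: 88 ≡ 4 (mod 7).
Since F(a, b, c) ≡ 4 ≠ 0 (mod 7), P does NOT lie on the curve.
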